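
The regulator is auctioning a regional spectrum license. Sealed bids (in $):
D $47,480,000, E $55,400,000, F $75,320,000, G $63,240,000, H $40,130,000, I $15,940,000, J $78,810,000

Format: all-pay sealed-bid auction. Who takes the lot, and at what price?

J pays $78,810,000

Sorting bids: 78,810,000 (J) > 75,320,000 (F) > 63,240,000 (G) > 55,400,000 (E) > 47,480,000 (D) > 40,130,000 (H) > …
J wins with the top bid; all bids are sunk regardless.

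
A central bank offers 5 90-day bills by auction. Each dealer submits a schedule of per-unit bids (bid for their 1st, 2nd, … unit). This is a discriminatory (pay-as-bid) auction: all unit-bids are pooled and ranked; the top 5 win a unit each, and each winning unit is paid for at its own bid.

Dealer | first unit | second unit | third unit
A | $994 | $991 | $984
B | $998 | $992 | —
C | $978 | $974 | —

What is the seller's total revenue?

Total revenue: $4,959

Pooled unit-bids ranked (top 5): 998 (B-1), 994 (A-1), 992 (B-2), 991 (A-2), 984 (A-3)
Next rejected bid: $978 (not a price — pay-as-bid).
Each winning unit pays its own bid.
Revenue = 998 + 994 + 992 + 991 + 984 = $4,959.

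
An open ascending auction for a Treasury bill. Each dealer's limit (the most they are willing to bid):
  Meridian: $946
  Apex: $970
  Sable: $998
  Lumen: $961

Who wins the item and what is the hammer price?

Limits in order: 998 (Sable) > 970 (Apex) > 961 (Lumen) > 946 (Meridian)
Bidding ends when Apex exits at $970; Sable takes it.

Sable wins at $970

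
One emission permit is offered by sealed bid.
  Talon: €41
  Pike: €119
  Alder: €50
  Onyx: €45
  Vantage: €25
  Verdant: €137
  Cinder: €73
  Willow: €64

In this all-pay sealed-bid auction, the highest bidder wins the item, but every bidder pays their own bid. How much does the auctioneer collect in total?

All-pay sealed-bid auction: the highest bidder wins the item, but every bidder pays their own bid.
Bids in order: 137 (Verdant) > 119 (Pike) > 73 (Cinder) > 64 (Willow) > 50 (Alder) > 45 (Onyx) > …
Verdant wins with the top bid; all bids are sunk regardless.
Every bidder forfeits their bid regardless of winning.
Revenue = 41 + 119 + 50 + 45 + 25 + 137 + 73 + 64 = €554.

Total revenue: €554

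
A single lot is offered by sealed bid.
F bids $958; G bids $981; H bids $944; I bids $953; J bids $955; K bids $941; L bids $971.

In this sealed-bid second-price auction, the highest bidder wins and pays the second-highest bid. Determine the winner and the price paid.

Sorting bids: 981 (G) > 971 (L) > 958 (F) > 955 (J) > 953 (I) > 944 (H) > …
Second-price: G pays L's bid of $971.

G pays $971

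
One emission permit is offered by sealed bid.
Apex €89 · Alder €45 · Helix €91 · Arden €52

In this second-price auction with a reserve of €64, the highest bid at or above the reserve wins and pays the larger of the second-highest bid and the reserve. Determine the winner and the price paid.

Helix pays €89

Second-price auction with a reserve of €64: the highest bid at or above the reserve wins and pays the larger of the second-highest bid and the reserve.
Sorting bids: 91 (Helix) > 89 (Apex) > 52 (Arden) > 45 (Alder)
Helix has the top bid at or above the reserve (€91).
max(second-highest €89, reserve €64) = €89; the reserve does not bind.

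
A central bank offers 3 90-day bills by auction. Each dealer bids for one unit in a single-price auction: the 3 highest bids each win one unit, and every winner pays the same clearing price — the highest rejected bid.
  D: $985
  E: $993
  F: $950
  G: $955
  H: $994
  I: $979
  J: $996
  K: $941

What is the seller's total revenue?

Total revenue: $2,955

Bids ranked high→low: 996 (J), 994 (H), 993 (E), 985 (D), 979 (I), …
Top 3: J, H, E.
Highest unsuccessful bid: $985 → clearing price.
Total revenue = 3 × $985 = $2,955.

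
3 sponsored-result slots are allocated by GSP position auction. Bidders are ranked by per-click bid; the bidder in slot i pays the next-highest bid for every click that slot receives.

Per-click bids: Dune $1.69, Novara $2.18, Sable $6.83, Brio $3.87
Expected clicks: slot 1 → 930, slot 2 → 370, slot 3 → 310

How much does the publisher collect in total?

Per-click bids in order: $6.83 (Sable) > $3.87 (Brio) > $2.18 (Novara) > $1.69 (Dune)
Slot 1: Sable pays $3.87 × 930 = $3599.10
Slot 2: Brio pays $2.18 × 370 = $806.60
Slot 3: Novara pays $1.69 × 310 = $523.90
Total = $4929.60

Total revenue: $4929.60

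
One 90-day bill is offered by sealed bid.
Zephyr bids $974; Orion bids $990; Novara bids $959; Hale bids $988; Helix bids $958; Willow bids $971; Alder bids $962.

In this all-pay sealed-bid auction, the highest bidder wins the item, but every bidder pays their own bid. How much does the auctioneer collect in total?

Total revenue: $6,802

Bids ranked: 990 (Orion) > 988 (Hale) > 974 (Zephyr) > 971 (Willow) > 962 (Alder) > 959 (Novara) > …
Every bidder forfeits their bid regardless of winning.
Revenue = 974 + 990 + 959 + 988 + 958 + 971 + 962 = $6,802.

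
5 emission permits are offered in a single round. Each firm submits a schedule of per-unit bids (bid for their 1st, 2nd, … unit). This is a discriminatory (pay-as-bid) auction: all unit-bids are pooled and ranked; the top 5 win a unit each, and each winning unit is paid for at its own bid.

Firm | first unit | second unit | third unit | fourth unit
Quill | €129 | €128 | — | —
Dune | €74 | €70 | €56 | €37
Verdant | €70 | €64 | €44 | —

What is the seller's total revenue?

Merging the schedules and taking the best 5: 129 (Quill-1), 128 (Quill-2), 74 (Dune-1), 70 (Dune-2), 70 (Verdant-1)
Next rejected bid: €64 (not a price — pay-as-bid).
Each winning unit pays its own bid.
Revenue = 129 + 128 + 74 + 70 + 70 = €471.

Total revenue: €471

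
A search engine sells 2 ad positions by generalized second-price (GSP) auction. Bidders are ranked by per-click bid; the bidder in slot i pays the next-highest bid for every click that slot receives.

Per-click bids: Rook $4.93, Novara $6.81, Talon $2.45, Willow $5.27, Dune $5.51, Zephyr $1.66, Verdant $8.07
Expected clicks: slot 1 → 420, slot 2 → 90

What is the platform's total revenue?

Sorting advertisers: $8.07 (Verdant) > $6.81 (Novara) > $5.51 (Dune) > …
Slot 1: Verdant pays $6.81 × 420 = $2860.20
Slot 2: Novara pays $5.51 × 90 = $495.90
Total = $3356.10

Total revenue: $3356.10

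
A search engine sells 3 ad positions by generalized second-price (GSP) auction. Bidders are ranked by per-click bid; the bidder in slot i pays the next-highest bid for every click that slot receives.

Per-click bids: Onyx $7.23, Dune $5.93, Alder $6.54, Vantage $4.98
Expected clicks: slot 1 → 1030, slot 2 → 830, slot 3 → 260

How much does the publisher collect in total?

Per-click bids in order: $7.23 (Onyx) > $6.54 (Alder) > $5.93 (Dune) > $4.98 (Vantage)
Slot 1: Onyx pays $6.54 × 1030 = $6736.20
Slot 2: Alder pays $5.93 × 830 = $4921.90
Slot 3: Dune pays $4.98 × 260 = $1294.80
Total = $12952.90

Total revenue: $12952.90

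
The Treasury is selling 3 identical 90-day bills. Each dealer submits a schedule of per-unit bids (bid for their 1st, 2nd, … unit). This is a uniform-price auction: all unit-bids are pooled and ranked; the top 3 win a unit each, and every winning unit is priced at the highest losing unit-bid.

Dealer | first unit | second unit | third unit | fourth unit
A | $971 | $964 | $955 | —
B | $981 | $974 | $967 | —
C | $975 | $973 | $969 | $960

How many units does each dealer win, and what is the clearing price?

B 2, C 1; clearing price $973

Merging the schedules and taking the best 3: 981 (B-1), 975 (C-1), 974 (B-2)
The (k+1)-th unit-bid is $973.
Allocation: B 2, C 1.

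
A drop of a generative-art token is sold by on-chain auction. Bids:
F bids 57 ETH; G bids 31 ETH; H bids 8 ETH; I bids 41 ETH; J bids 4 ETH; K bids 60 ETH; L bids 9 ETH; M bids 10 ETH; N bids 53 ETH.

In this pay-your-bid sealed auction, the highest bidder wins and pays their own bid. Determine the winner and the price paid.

K pays 60 ETH

Bids in order: 60 (K) > 57 (F) > 53 (N) > 41 (I) > 31 (G) > 10 (M) > …
First-price: K pays what they bid, 60 ETH.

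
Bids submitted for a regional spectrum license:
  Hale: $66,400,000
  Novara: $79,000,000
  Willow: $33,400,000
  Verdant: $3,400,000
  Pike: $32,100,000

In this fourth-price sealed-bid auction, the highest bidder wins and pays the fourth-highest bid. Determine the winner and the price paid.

Novara pays $32,100,000

Rule: the highest bidder wins and pays the fourth-highest bid.
Bids ranked: 79,000,000 (Novara) > 66,400,000 (Hale) > 33,400,000 (Willow) > 32,100,000 (Pike) > 3,400,000 (Verdant)
Novara is highest; pays the fourth-highest bid, $32,100,000.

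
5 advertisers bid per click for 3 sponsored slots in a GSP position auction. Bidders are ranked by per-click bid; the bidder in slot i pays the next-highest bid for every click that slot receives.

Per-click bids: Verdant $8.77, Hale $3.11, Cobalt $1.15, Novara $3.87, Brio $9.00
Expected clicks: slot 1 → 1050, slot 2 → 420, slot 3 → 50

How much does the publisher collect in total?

Ranked by bid: $9.00 (Brio) > $8.77 (Verdant) > $3.87 (Novara) > $3.11 (Hale) > …
Slot 1: Brio pays $8.77 × 1050 = $9208.50
Slot 2: Verdant pays $3.87 × 420 = $1625.40
Slot 3: Novara pays $3.11 × 50 = $155.50
Total = $10989.40

Total revenue: $10989.40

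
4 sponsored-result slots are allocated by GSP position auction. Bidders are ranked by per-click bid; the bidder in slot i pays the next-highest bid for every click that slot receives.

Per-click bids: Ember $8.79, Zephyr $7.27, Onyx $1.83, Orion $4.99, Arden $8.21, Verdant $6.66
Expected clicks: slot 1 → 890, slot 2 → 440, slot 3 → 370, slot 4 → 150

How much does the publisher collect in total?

Sorting advertisers: $8.79 (Ember) > $8.21 (Arden) > $7.27 (Zephyr) > $6.66 (Verdant) > $4.99 (Orion) > …
Slot 1: Ember pays $8.21 × 890 = $7306.90
Slot 2: Arden pays $7.27 × 440 = $3198.80
Slot 3: Zephyr pays $6.66 × 370 = $2464.20
Slot 4: Verdant pays $4.99 × 150 = $748.50
Total = $13718.40

Total revenue: $13718.40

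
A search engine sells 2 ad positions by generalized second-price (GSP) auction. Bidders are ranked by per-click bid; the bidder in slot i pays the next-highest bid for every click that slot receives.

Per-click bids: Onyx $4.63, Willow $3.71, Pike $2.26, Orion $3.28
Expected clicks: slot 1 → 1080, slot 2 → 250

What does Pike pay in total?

Ranked by bid: $4.63 (Onyx) > $3.71 (Willow) > $3.28 (Orion) > …
Pike ranks below slot 2 → no slot, pays nothing.

Pike pays $0.00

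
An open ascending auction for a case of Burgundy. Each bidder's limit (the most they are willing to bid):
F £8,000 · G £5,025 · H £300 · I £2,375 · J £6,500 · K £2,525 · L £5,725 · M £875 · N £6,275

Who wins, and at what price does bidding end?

Limits ranked: 8,000 (F) > 6,500 (J) > 6,275 (N) > 5,725 (L) > 5,025 (G) > 2,525 (K) > …
J is the last rival to drop out, at £6,500; F remains and wins at that price.

F wins at £6,500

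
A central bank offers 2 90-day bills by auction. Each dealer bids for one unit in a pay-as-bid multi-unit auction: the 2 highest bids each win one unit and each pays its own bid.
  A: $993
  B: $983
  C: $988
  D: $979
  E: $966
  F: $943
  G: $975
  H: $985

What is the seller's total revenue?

Ordering the bids: 993 (A), 988 (C), 985 (H), 983 (B), …
The 2 highest are A, C.
Total revenue = 993 + 988 = $1,981.

Total revenue: $1,981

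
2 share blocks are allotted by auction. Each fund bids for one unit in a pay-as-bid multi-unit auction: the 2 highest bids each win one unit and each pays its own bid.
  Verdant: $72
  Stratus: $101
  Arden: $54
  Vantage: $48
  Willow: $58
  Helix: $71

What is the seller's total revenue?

Ordering the bids: 101 (Stratus), 72 (Verdant), 71 (Helix), 58 (Willow), …
Top 2: Stratus, Verdant.
Total revenue = 101 + 72 = $173.

Total revenue: $173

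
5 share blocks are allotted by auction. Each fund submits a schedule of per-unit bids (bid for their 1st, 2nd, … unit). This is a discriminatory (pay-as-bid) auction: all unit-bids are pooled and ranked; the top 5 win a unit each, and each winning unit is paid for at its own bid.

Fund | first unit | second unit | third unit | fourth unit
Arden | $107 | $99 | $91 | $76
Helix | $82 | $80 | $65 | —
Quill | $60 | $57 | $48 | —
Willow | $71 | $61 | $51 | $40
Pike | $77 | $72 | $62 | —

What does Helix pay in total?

Pooled unit-bids ranked (top 5): 107 (Arden-1), 99 (Arden-2), 91 (Arden-3), 82 (Helix-1), 80 (Helix-2)
Next rejected bid: $77 (not a price — pay-as-bid).
Helix's winning unit-bids: 82 + 80 = $162.

Helix pays $162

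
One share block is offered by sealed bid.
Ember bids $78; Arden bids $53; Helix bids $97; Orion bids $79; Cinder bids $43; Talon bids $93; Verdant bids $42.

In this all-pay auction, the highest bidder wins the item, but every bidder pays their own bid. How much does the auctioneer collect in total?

Total revenue: $485

Bids in order: 97 (Helix) > 93 (Talon) > 79 (Orion) > 78 (Ember) > 53 (Arden) > 43 (Cinder) > …
Every bidder forfeits their bid regardless of winning.
Revenue = 78 + 53 + 97 + 79 + 43 + 93 + 42 = $485.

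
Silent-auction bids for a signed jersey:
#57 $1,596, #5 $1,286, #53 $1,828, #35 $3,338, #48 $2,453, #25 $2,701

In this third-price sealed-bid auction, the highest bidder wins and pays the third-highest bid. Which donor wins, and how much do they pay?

Sorting bids: 3,338 (#35) > 2,701 (#25) > 2,453 (#48) > 1,828 (#53) > 1,596 (#57) > 1,286 (#5)
#35 wins; payment is bid #3 in the ranking = $2,453.

#35 pays $2,453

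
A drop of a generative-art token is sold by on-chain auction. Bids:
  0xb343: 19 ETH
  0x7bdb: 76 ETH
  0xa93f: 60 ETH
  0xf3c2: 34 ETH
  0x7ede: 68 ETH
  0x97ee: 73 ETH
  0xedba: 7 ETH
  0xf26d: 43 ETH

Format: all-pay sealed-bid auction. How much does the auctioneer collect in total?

Sorting bids: 76 (0x7bdb) > 73 (0x97ee) > 68 (0x7ede) > 60 (0xa93f) > 43 (0xf26d) > 34 (0xf3c2) > …
Every bidder forfeits their bid regardless of winning.
Revenue = 19 + 76 + 60 + 34 + 68 + 73 + 7 + 43 = 380 ETH.

Total revenue: 380 ETH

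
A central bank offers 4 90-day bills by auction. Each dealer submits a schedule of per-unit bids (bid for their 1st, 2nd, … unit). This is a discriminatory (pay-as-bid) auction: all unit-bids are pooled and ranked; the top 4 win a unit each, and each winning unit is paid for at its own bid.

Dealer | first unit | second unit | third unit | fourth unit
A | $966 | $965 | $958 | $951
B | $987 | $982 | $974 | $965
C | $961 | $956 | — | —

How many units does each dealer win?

A 1, B 3

All unit-bids, highest first — top 4: 987 (B-1), 982 (B-2), 974 (B-3), 966 (A-1)
Next rejected bid: $965 (not a price — pay-as-bid).
Allocation: A 1, B 3.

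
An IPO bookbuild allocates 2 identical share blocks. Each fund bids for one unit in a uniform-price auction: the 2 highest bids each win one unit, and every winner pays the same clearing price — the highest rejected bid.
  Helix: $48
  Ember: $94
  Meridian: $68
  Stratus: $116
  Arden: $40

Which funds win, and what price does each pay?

Stratus, Ember; each pays $68

Ordering the bids: 116 (Stratus), 94 (Ember), 68 (Meridian), 48 (Helix), …
The 2 highest are Stratus, Ember.
Clearing price = highest rejected bid = $68.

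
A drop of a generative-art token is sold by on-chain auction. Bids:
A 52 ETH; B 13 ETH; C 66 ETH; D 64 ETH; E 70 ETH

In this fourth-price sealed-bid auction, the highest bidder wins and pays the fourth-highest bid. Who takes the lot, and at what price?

Bids in order: 70 (E) > 66 (C) > 64 (D) > 52 (A) > 13 (B)
E wins; payment is bid #4 in the ranking = 52 ETH.

E pays 52 ETH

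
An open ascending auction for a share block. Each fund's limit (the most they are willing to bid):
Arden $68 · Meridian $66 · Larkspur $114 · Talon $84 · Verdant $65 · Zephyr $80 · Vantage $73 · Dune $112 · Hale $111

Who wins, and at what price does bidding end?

Open ascending-bid auction: the price rises until one bidder remains; the winner pays the price at which the last rival dropped out.
Limits in order: 114 (Larkspur) > 112 (Dune) > 111 (Hale) > 84 (Talon) > 80 (Zephyr) > 73 (Vantage) > …
Once the price passes $112, only Larkspur is left; the hammer falls at Dune's limit of $112.

Larkspur wins at $112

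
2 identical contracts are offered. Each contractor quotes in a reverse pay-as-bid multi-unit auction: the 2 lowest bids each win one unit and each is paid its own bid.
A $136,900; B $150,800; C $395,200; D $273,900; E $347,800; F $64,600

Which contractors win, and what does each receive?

F $64,600, A $136,900

Sorting: 64,600 (F), 136,900 (A), 150,800 (B), 273,900 (D), …
Winners (2 units): F, A.
Each winner is paid its own bid: F $64,600, A $136,900.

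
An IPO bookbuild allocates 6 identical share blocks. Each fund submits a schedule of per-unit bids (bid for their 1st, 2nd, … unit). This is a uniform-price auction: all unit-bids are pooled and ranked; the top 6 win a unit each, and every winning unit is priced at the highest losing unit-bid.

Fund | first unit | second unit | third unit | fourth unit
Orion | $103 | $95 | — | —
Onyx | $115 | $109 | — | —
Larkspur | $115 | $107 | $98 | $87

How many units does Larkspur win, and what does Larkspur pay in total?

Larkspur: 3 units, pays $285

All unit-bids, highest first — top 6: 115 (Onyx-1), 115 (Larkspur-1), 109 (Onyx-2), 107 (Larkspur-2), 103 (Orion-1), 98 (Larkspur-3)
Highest rejected unit-bid = $95.
Larkspur wins 3 unit(s) at $95 each.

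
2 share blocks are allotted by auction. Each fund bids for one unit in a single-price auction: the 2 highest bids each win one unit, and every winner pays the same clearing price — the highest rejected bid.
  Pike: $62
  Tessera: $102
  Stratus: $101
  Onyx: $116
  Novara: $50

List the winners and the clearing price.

Onyx, Tessera; each pays $101

Ordering the bids: 116 (Onyx), 102 (Tessera), 101 (Stratus), 62 (Pike), …
The 2 highest are Onyx, Tessera.
Highest unsuccessful bid: $101 → clearing price.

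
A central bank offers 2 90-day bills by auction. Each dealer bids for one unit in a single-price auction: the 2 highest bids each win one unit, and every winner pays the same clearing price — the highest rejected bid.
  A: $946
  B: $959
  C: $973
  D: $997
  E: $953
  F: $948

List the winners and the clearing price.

Ordering the bids: 997 (D), 973 (C), 959 (B), 953 (E), …
Winners (2 units): D, C.
First losing bid is B's $959, which sets the uniform price.

D, C; each pays $959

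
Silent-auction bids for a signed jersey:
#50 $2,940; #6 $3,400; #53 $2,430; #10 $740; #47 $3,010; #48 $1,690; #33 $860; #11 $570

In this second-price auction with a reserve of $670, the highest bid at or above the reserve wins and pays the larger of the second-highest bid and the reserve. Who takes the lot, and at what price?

Second-price auction with a reserve of $670: the highest bid at or above the reserve wins and pays the larger of the second-highest bid and the reserve.
Bids ranked: 3,400 (#6) > 3,010 (#47) > 2,940 (#50) > 2,430 (#53) > 1,690 (#48) > 860 (#33) > …
Highest eligible bid: #6 at $3,400.
max(second-highest $3,010, reserve $670) = $3,010; the reserve does not bind.

#6 pays $3,010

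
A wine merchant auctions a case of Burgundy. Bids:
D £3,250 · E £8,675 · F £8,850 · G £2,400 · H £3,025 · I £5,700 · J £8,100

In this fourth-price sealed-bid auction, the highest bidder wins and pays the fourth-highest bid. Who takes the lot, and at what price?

F pays £5,700

Fourth-price sealed-bid auction: the highest bidder wins and pays the fourth-highest bid.
Bids in order: 8,850 (F) > 8,675 (E) > 8,100 (J) > 5,700 (I) > 3,250 (D) > 3,025 (H) > …
F wins; payment is bid #4 in the ranking = £5,700.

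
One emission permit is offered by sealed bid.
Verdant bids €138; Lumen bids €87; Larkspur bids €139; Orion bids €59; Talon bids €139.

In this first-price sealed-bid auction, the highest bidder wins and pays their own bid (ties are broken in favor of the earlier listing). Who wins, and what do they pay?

Larkspur pays €139

Bids ranked: 139 (Larkspur) > 139 (Talon) > 138 (Verdant) > 87 (Lumen) > 59 (Orion)
Tie at €139 → Larkspur wins by tie-break.
Larkspur has the highest bid and pays exactly that: €139.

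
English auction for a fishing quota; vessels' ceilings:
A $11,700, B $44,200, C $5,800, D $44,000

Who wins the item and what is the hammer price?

Limits ranked: 44,200 (B) > 44,000 (D) > 11,700 (A) > 5,800 (C)
Once the price passes $44,000, only B is left; the hammer falls at D's limit of $44,000.

B wins at $44,000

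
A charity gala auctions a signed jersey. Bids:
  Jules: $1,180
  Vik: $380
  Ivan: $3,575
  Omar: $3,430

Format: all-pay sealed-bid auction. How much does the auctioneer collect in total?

Total revenue: $8,565

Bids ranked: 3,575 (Ivan) > 3,430 (Omar) > 1,180 (Jules) > 380 (Vik)
Every bidder forfeits their bid regardless of winning.
Revenue = 1,180 + 380 + 3,575 + 3,430 = $8,565.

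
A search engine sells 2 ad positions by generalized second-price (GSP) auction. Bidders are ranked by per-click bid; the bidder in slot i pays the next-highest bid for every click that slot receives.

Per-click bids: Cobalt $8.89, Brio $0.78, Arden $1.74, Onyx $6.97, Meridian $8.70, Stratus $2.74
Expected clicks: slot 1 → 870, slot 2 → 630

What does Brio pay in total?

Brio pays $0.00

Per-click bids in order: $8.89 (Cobalt) > $8.70 (Meridian) > $6.97 (Onyx) > …
Brio ranks below slot 2 → no slot, pays nothing.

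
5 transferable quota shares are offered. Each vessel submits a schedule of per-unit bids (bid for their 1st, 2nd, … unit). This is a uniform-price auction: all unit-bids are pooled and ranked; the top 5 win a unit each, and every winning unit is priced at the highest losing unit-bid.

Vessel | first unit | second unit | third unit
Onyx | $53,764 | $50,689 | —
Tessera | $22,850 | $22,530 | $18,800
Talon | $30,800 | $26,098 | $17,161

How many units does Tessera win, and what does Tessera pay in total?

All unit-bids, highest first — top 5: 53,764 (Onyx-1), 50,689 (Onyx-2), 30,800 (Talon-1), 26,098 (Talon-2), 22,850 (Tessera-1)
The (k+1)-th unit-bid is $22,530.
Tessera wins 1 unit(s) at $22,530 each.

Tessera: 1 unit, pays $22,530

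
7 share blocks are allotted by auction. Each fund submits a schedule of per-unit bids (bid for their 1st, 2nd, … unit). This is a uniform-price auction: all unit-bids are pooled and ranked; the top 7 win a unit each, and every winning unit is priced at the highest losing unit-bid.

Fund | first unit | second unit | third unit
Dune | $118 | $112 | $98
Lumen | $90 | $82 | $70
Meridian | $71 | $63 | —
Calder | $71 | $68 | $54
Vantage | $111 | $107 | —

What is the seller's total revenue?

Pooled unit-bids ranked (top 7): 118 (Dune-1), 112 (Dune-2), 111 (Vantage-1), 107 (Vantage-2), 98 (Dune-3), 90 (Lumen-1), 82 (Lumen-2)
Highest rejected unit-bid = $71.
Allocation: Dune 3, Lumen 2, Vantage 2. Every unit priced at $71.
Revenue = 7 × 71 = $497.

Total revenue: $497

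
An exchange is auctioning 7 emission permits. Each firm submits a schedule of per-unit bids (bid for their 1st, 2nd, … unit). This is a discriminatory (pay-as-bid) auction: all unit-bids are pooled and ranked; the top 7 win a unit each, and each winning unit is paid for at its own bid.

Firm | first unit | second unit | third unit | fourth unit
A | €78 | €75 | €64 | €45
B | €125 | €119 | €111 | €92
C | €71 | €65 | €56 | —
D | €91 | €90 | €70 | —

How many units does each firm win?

A 1, B 4, D 2

Pooled unit-bids ranked (top 7): 125 (B-1), 119 (B-2), 111 (B-3), 92 (B-4), 91 (D-1), 90 (D-2), 78 (A-1)
Next rejected bid: €75 (not a price — pay-as-bid).
Allocation: A 1, B 4, D 2.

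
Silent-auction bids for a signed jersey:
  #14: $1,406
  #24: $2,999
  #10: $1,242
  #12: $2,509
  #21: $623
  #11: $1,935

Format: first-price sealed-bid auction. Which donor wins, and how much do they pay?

#24 pays $2,999

Sorting bids: 2,999 (#24) > 2,509 (#12) > 1,935 (#11) > 1,406 (#14) > 1,242 (#10) > 623 (#21)
#24 is highest → pays own bid, $2,999.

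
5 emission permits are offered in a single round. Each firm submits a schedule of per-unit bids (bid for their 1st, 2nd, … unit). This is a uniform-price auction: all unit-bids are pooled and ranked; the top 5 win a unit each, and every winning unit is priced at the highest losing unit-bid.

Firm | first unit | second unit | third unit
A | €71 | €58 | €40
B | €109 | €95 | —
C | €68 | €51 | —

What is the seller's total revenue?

All unit-bids, highest first — top 5: 109 (B-1), 95 (B-2), 71 (A-1), 68 (C-1), 58 (A-2)
First bid not allocated: €51.
Allocation: A 2, B 2, C 1. Every unit priced at €51.
Revenue = 5 × 51 = €255.

Total revenue: €255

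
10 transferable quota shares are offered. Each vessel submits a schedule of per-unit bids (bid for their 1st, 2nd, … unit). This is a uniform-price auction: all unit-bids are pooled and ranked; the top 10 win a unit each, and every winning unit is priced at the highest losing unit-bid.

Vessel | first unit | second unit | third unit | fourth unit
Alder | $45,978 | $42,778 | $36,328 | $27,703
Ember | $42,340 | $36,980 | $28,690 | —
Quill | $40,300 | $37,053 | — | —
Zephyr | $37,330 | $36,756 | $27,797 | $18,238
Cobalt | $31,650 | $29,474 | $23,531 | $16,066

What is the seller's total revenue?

Merging the schedules and taking the best 10: 45,978 (Alder-1), 42,778 (Alder-2), 42,340 (Ember-1), 40,300 (Quill-1), 37,330 (Zephyr-1), 37,053 (Quill-2), 36,980 (Ember-2), 36,756 (Zephyr-2), 36,328 (Alder-3), 31,650 (Cobalt-1)
The (k+1)-th unit-bid is $29,474.
Allocation: Alder 3, Cobalt 1, Ember 2, Quill 2, Zephyr 2. Every unit priced at $29,474.
Revenue = 10 × 29,474 = $294,740.

Total revenue: $294,740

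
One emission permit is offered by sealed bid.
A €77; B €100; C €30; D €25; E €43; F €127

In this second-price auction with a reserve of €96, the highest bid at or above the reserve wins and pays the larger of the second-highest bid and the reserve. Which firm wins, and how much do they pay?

Second-price auction with a reserve of €96: the highest bid at or above the reserve wins and pays the larger of the second-highest bid and the reserve.
Bids ranked: 127 (F) > 100 (B) > 77 (A) > 43 (E) > 30 (C) > 25 (D)
Highest eligible bid: F at €127.
max(second-highest €100, reserve €96) = €100; the reserve does not bind.

F pays €100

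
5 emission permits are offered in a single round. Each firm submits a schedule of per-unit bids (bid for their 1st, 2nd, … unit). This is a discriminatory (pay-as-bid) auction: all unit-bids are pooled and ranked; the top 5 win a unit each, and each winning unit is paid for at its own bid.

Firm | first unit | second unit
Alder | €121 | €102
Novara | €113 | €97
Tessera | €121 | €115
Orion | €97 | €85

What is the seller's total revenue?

Total revenue: €572

Pooled unit-bids ranked (top 5): 121 (Alder-1), 121 (Tessera-1), 115 (Tessera-2), 113 (Novara-1), 102 (Alder-2)
Next rejected bid: €97 (not a price — pay-as-bid).
Each winning unit pays its own bid.
Revenue = 121 + 121 + 115 + 113 + 102 = €572.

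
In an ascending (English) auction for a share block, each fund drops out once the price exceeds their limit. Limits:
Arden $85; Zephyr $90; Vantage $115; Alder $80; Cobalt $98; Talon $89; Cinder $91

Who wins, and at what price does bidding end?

Vantage wins at $98

Sorting limits: 115 (Vantage) > 98 (Cobalt) > 91 (Cinder) > 90 (Zephyr) > 89 (Talon) > 85 (Arden) > …
Once the price passes $98, only Vantage is left; the hammer falls at Cobalt's limit of $98.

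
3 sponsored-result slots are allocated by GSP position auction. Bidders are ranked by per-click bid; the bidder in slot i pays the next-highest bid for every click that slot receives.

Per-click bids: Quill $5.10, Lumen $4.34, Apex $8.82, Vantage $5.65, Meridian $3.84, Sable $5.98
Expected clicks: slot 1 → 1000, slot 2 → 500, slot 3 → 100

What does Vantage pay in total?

Vantage pays $510.00

Sorting advertisers: $8.82 (Apex) > $5.98 (Sable) > $5.65 (Vantage) > $5.10 (Quill) > …
Vantage holds slot 3 → pays next bid $5.10 × 100 clicks = $510.00.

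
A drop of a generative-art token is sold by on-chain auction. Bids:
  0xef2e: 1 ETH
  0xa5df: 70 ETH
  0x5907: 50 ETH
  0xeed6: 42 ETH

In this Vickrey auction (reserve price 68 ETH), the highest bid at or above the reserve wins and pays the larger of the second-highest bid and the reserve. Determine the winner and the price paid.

Sorting bids: 70 (0xa5df) > 50 (0x5907) > 42 (0xeed6) > 1 (0xef2e)
0xa5df has the top bid at or above the reserve (70 ETH).
max(second-highest 50 ETH, reserve 68 ETH) = 68 ETH.

0xa5df pays 68 ETH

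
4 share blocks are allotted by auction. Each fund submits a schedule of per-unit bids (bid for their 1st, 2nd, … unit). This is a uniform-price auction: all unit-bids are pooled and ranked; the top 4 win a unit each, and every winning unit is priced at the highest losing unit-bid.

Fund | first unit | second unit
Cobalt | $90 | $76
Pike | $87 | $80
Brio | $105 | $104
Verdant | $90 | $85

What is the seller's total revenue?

Merging the schedules and taking the best 4: 105 (Brio-1), 104 (Brio-2), 90 (Cobalt-1), 90 (Verdant-1)
Highest rejected unit-bid = $87.
Allocation: Brio 2, Cobalt 1, Verdant 1. Every unit priced at $87.
Revenue = 4 × 87 = $348.

Total revenue: $348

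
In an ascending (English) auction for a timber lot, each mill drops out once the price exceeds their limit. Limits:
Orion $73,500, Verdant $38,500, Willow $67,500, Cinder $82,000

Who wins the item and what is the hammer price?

Cinder wins at $73,500

Limits in order: 82,000 (Cinder) > 73,500 (Orion) > 67,500 (Willow) > 38,500 (Verdant)
Once the price passes $73,500, only Cinder is left; the hammer falls at Orion's limit of $73,500.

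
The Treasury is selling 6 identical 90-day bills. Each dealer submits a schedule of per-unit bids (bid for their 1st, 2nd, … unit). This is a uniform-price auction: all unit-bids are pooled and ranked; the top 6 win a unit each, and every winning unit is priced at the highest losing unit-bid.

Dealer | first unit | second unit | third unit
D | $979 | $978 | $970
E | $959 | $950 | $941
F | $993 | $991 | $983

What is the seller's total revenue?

Merging the schedules and taking the best 6: 993 (F-1), 991 (F-2), 983 (F-3), 979 (D-1), 978 (D-2), 970 (D-3)
First bid not allocated: $959.
Allocation: D 3, F 3. Every unit priced at $959.
Revenue = 6 × 959 = $5,754.

Total revenue: $5,754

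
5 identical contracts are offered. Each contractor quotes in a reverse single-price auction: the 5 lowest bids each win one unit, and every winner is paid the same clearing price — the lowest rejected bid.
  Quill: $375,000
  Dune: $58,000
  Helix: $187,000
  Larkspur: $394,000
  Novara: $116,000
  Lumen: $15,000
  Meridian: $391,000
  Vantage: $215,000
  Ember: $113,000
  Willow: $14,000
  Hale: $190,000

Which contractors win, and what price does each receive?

Ordering the bids: 14,000 (Willow), 15,000 (Lumen), 58,000 (Dune), 113,000 (Ember), 116,000 (Novara), 187,000 (Helix), 190,000 (Hale), …
The 5 lowest are Willow, Lumen, Dune, Ember, Novara.
First losing bid is Helix's $187,000, which sets the uniform price.

Willow, Lumen, Dune, Ember, Novara; each is paid $187,000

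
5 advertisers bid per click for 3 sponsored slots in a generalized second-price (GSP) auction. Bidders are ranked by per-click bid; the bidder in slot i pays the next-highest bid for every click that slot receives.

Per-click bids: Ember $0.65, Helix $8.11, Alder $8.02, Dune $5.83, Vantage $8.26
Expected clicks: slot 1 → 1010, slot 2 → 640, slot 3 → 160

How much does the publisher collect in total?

Total revenue: $14256.70

Ranked by bid: $8.26 (Vantage) > $8.11 (Helix) > $8.02 (Alder) > $5.83 (Dune) > …
Slot 1: Vantage pays $8.11 × 1010 = $8191.10
Slot 2: Helix pays $8.02 × 640 = $5132.80
Slot 3: Alder pays $5.83 × 160 = $932.80
Total = $14256.70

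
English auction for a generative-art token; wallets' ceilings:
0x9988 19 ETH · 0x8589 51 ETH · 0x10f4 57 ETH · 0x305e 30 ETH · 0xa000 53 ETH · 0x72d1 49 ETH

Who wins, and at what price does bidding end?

Limits ranked: 57 (0x10f4) > 53 (0xa000) > 51 (0x8589) > 49 (0x72d1) > 30 (0x305e) > 19 (0x9988)
Once the price passes 53 ETH, only 0x10f4 is left; the hammer falls at 0xa000's limit of 53 ETH.

0x10f4 wins at 53 ETH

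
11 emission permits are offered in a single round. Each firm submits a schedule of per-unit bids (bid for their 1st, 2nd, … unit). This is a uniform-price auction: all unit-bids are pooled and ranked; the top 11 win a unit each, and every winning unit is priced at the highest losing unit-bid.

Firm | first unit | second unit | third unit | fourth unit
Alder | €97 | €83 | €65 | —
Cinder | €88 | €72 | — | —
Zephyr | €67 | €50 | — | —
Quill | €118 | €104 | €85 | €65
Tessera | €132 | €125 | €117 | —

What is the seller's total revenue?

Total revenue: €715

Merging the schedules and taking the best 11: 132 (Tessera-1), 125 (Tessera-2), 118 (Quill-1), 117 (Tessera-3), 104 (Quill-2), 97 (Alder-1), 88 (Cinder-1), 85 (Quill-3), 83 (Alder-2), 72 (Cinder-2), 67 (Zephyr-1)
The (k+1)-th unit-bid is €65.
Allocation: Alder 2, Cinder 2, Quill 3, Tessera 3, Zephyr 1. Every unit priced at €65.
Revenue = 11 × 65 = €715.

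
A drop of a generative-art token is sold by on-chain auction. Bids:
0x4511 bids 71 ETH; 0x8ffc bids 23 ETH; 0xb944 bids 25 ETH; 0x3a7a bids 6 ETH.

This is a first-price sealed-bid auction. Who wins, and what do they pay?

0x4511 pays 71 ETH

Rule: the highest bidder wins and pays their own bid.
Bids in order: 71 (0x4511) > 25 (0xb944) > 23 (0x8ffc) > 6 (0x3a7a)
First-price: 0x4511 pays what they bid, 71 ETH.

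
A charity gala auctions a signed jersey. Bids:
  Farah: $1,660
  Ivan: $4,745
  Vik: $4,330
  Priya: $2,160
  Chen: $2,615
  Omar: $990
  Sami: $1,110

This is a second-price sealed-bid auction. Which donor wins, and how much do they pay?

Ivan pays $4,330

Bids in order: 4,745 (Ivan) > 4,330 (Vik) > 2,615 (Chen) > 2,160 (Priya) > 1,660 (Farah) > 1,110 (Sami) > …
Ivan wins with the highest bid; price is set by the runner-up at $4,330.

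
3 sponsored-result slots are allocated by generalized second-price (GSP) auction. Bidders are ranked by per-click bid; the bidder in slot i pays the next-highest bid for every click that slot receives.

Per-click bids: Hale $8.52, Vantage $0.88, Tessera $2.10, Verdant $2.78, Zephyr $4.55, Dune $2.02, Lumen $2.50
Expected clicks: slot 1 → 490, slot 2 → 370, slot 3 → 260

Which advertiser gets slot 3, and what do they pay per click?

Ranked by bid: $8.52 (Hale) > $4.55 (Zephyr) > $2.78 (Verdant) > $2.50 (Lumen) > …
Slot 3 goes to the third-ranked bidder, Verdant, who pays the next bid down: $2.50/click.

Verdant; $2.50 per click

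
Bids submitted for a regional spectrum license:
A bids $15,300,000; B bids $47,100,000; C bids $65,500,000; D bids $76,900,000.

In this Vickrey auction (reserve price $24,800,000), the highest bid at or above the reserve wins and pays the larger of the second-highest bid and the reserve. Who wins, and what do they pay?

Sorting bids: 76,900,000 (D) > 65,500,000 (C) > 47,100,000 (B) > 15,300,000 (A)
D has the top bid at or above the reserve ($76,900,000).
Second-highest bid $65,500,000 exceeds the reserve $24,800,000 → payment $65,500,000.

D pays $65,500,000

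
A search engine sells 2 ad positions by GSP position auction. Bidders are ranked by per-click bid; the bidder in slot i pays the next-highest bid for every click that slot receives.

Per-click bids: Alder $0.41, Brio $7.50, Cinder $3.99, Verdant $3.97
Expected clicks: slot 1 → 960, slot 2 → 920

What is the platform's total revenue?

Total revenue: $7482.80

Per-click bids in order: $7.50 (Brio) > $3.99 (Cinder) > $3.97 (Verdant) > …
Slot 1: Brio pays $3.99 × 960 = $3830.40
Slot 2: Cinder pays $3.97 × 920 = $3652.40
Total = $7482.80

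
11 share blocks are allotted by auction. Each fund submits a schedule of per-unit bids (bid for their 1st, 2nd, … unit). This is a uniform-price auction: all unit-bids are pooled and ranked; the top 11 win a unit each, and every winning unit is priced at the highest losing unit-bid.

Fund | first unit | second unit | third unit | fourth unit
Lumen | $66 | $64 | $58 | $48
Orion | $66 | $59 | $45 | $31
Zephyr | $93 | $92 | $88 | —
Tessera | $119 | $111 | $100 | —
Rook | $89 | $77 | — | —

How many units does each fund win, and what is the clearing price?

Merging the schedules and taking the best 11: 119 (Tessera-1), 111 (Tessera-2), 100 (Tessera-3), 93 (Zephyr-1), 92 (Zephyr-2), 89 (Rook-1), 88 (Zephyr-3), 77 (Rook-2), 66 (Lumen-1), 66 (Orion-1), 64 (Lumen-2)
The (k+1)-th unit-bid is $59.
Allocation: Lumen 2, Orion 1, Rook 2, Tessera 3, Zephyr 3.

Lumen 2, Orion 1, Rook 2, Tessera 3, Zephyr 3; clearing price $59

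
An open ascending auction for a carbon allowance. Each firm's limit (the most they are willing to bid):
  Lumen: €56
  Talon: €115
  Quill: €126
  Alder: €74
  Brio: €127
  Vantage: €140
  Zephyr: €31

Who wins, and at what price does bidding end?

Vantage wins at €127

Limits in order: 140 (Vantage) > 127 (Brio) > 126 (Quill) > 115 (Talon) > 74 (Alder) > 56 (Lumen) > …
Once the price passes €127, only Vantage is left; the hammer falls at Brio's limit of €127.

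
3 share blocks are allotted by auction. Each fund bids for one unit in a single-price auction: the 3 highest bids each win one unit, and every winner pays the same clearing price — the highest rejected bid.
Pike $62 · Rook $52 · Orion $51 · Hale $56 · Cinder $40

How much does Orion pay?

Bids ranked high→low: 62 (Pike), 56 (Hale), 52 (Rook), 51 (Orion), 40 (Cinder)
The 3 highest are Pike, Hale, Rook.
Highest unsuccessful bid: $51 → clearing price.
Orion does not win → pays $0.

Orion pays $0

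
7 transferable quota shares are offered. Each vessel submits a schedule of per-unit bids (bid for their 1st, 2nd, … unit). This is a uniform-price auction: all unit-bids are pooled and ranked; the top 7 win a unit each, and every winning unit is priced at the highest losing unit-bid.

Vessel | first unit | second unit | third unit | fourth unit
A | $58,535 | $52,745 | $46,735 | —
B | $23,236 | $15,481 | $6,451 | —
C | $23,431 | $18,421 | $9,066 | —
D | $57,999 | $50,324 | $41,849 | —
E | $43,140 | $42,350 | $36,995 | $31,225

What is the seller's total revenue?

Total revenue: $292,943

Merging the schedules and taking the best 7: 58,535 (A-1), 57,999 (D-1), 52,745 (A-2), 50,324 (D-2), 46,735 (A-3), 43,140 (E-1), 42,350 (E-2)
Highest rejected unit-bid = $41,849.
Allocation: A 3, D 2, E 2. Every unit priced at $41,849.
Revenue = 7 × 41,849 = $292,943.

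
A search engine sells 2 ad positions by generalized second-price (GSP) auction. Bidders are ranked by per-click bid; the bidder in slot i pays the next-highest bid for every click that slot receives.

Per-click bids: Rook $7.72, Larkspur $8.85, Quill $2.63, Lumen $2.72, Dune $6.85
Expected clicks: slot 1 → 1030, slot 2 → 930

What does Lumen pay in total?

Lumen pays $0.00

Ranked by bid: $8.85 (Larkspur) > $7.72 (Rook) > $6.85 (Dune) > …
Lumen ranks below slot 2 → no slot, pays nothing.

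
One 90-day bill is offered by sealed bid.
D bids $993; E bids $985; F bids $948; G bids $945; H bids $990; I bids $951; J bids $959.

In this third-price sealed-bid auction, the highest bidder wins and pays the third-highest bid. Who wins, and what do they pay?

Third-price sealed-bid auction: the highest bidder wins and pays the third-highest bid.
Sorting bids: 993 (D) > 990 (H) > 985 (E) > 959 (J) > 951 (I) > 948 (F) > …
D is highest; pays the third-highest bid, $985.

D pays $985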